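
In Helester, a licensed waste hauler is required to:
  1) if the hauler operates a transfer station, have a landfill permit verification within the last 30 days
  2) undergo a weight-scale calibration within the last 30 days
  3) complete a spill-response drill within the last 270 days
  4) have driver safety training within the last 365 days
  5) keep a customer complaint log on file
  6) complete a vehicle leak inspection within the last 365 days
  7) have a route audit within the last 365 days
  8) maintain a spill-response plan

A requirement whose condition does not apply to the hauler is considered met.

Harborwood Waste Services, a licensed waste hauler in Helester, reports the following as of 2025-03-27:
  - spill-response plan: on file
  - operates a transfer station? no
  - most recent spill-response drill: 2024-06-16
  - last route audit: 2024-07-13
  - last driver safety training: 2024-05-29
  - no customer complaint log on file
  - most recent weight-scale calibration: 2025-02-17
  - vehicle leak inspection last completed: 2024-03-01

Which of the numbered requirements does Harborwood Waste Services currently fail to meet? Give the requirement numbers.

1. condition 'operates a transfer station' does not hold → requirement n/a → met
2. weight-scale calibration 38 days ago vs limit 30 → not met
3. spill-response drill 284 days ago vs limit 270 → not met
4. driver safety training 302 days ago vs limit 365 → met
5. customer complaint log absent → not met
6. vehicle leak inspection 391 days ago vs limit 365 → not met
7. route audit 257 days ago vs limit 365 → met
8. spill-response plan present → met
Not met: 2, 3, 5, 6

2, 3, 5, 6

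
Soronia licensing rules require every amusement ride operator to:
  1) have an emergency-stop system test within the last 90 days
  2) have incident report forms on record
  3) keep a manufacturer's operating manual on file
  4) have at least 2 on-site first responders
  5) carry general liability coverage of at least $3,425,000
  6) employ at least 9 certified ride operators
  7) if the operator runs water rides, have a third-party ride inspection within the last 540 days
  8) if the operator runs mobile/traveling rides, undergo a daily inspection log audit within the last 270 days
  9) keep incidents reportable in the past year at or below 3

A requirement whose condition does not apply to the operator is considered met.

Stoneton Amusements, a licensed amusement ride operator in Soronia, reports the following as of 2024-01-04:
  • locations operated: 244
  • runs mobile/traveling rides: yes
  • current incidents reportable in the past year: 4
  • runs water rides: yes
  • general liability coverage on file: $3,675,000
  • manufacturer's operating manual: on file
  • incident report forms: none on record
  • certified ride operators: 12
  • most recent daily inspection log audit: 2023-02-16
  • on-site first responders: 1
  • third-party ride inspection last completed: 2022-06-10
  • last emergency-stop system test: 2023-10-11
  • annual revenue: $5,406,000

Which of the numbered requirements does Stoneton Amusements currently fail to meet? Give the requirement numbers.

1. emergency-stop system test 85 days ago vs limit 90 → met
2. incident report forms absent → not met
3. manufacturer's operating manual present → met
4. on-site first responders 1 < 2 → not met
5. general liability coverage $3,675,000 ≥ $3,425,000 → met
6. certified ride operators 12 ≥ 9 → met
7. condition 'runs water rides' holds; third-party ride inspection 573 days ago vs limit 540 → not met
8. condition 'runs mobile/traveling rides' holds; daily inspection log audit 322 days ago vs limit 270 → not met
9. incidents reportable in the past year 4 > 3 → not met
Not met: 2, 4, 7, 8, 9

2, 4, 7, 8, 9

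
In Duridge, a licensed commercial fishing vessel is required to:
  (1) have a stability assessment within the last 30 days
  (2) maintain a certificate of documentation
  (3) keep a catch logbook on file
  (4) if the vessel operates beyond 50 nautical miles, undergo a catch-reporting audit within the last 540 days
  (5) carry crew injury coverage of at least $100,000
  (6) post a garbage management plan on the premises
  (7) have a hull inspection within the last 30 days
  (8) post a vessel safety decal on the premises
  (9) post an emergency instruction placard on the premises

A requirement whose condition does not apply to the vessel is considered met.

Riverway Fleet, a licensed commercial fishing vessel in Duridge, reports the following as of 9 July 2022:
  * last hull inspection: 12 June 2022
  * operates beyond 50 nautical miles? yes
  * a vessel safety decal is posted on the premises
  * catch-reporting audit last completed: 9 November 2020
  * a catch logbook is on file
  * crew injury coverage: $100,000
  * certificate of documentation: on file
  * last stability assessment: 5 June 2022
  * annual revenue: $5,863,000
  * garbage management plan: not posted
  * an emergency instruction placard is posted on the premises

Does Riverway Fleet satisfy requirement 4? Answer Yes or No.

No

4. condition 'operates beyond 50 nautical miles' holds; catch-reporting audit 607 days ago vs limit 540 → not met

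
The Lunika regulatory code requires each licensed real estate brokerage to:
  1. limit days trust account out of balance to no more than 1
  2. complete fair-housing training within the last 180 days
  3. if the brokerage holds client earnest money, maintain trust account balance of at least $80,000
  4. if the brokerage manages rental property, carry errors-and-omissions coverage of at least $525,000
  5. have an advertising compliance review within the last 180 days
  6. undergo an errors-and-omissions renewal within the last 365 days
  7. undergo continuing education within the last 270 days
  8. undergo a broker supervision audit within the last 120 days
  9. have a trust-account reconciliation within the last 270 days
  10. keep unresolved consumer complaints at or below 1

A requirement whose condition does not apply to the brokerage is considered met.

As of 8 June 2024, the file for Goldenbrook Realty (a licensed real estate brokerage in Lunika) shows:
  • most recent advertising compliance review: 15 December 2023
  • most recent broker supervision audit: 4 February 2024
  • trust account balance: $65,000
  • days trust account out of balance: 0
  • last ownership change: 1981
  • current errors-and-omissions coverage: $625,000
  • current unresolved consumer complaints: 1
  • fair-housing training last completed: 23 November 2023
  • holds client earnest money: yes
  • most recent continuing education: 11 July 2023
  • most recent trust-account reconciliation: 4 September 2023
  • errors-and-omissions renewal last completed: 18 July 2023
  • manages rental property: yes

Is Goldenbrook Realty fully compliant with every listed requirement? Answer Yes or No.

1. days trust account out of balance 0 ≤ 1 → met
2. fair-housing training 198 days ago vs limit 180 → not met
3. condition 'holds client earnest money' holds; trust account balance $65,000 < $80,000 → not met
4. condition 'manages rental property' holds; errors-and-omissions coverage $625,000 ≥ $525,000 → met
5. advertising compliance review 176 days ago vs limit 180 → met
6. errors-and-omissions renewal 326 days ago vs limit 365 → met
7. continuing education 333 days ago vs limit 270 → not met
8. broker supervision audit 125 days ago vs limit 120 → not met
9. trust-account reconciliation 278 days ago vs limit 270 → not met
10. unresolved consumer complaints 1 ≤ 1 → met
Not met: 2, 3, 7, 8, 9

No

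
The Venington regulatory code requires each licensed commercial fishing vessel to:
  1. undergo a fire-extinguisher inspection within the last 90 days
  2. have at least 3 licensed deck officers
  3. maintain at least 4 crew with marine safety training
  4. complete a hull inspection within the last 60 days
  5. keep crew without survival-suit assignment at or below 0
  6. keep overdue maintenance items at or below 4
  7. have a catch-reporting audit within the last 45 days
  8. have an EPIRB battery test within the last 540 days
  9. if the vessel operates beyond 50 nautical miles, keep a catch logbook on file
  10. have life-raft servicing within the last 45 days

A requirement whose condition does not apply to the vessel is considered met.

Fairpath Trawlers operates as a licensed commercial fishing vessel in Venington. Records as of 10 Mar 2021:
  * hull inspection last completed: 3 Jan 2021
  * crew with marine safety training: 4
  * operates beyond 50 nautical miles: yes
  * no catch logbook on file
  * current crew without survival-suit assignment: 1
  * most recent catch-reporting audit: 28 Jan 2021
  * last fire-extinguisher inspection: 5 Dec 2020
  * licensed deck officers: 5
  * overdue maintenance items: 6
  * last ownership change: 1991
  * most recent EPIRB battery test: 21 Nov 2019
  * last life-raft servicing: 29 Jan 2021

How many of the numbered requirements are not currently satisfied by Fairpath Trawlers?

5

1. fire-extinguisher inspection 95 days ago vs limit 90 → not met
2. licensed deck officers 5 ≥ 3 → met
3. crew with marine safety training 4 ≥ 4 → met
4. hull inspection 66 days ago vs limit 60 → not met
5. crew without survival-suit assignment 1 > 0 → not met
6. overdue maintenance items 6 > 4 → not met
7. catch-reporting audit 41 days ago vs limit 45 → met
8. EPIRB battery test 475 days ago vs limit 540 → met
9. condition 'operates beyond 50 nautical miles' holds; catch logbook absent → not met
10. life-raft servicing 40 days ago vs limit 45 → met
Not met: 5 of 10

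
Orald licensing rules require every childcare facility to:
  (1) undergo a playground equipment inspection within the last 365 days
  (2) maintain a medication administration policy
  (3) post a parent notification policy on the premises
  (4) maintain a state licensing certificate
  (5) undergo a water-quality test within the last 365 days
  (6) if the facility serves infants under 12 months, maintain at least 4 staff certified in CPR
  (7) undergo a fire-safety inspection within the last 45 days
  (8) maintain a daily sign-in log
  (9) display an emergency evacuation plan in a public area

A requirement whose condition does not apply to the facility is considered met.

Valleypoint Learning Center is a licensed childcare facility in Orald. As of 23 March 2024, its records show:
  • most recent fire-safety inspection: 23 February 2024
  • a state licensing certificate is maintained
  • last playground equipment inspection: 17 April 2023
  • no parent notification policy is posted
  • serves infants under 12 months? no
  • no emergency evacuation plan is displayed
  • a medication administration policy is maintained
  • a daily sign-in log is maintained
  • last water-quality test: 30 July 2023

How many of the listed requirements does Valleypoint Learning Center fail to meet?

2

1. playground equipment inspection 341 days ago vs limit 365 → met
2. medication administration policy present → met
3. parent notification policy absent → not met
4. state licensing certificate present → met
5. water-quality test 237 days ago vs limit 365 → met
6. condition 'serves infants under 12 months' does not hold → requirement n/a → met
7. fire-safety inspection 29 days ago vs limit 45 → met
8. daily sign-in log present → met
9. emergency evacuation plan absent → not met
Not met: 2 of 9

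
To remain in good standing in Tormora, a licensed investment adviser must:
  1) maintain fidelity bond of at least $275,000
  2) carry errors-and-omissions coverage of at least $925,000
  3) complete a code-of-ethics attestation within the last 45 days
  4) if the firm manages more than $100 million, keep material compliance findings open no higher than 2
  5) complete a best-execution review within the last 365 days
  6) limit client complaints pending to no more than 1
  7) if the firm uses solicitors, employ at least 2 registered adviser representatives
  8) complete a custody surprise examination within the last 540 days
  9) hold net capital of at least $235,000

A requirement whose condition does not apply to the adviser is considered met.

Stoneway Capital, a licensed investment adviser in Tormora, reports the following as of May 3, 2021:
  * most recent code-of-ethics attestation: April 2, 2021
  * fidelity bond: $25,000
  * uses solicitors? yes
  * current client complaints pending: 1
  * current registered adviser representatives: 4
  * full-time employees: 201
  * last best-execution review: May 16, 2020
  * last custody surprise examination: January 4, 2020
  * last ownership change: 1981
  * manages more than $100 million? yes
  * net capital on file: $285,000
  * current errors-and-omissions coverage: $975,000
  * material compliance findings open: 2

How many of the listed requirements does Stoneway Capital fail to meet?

1

1. fidelity bond $25,000 < $275,000 → not met
2. errors-and-omissions coverage $975,000 ≥ $925,000 → met
3. code-of-ethics attestation 31 days ago vs limit 45 → met
4. condition 'manages more than $100 million' holds; material compliance findings open 2 ≤ 2 → met
5. best-execution review 352 days ago vs limit 365 → met
6. client complaints pending 1 ≤ 1 → met
7. condition 'uses solicitors' holds; registered adviser representatives 4 ≥ 2 → met
8. custody surprise examination 485 days ago vs limit 540 → met
9. net capital $285,000 ≥ $235,000 → met
Not met: 1 of 9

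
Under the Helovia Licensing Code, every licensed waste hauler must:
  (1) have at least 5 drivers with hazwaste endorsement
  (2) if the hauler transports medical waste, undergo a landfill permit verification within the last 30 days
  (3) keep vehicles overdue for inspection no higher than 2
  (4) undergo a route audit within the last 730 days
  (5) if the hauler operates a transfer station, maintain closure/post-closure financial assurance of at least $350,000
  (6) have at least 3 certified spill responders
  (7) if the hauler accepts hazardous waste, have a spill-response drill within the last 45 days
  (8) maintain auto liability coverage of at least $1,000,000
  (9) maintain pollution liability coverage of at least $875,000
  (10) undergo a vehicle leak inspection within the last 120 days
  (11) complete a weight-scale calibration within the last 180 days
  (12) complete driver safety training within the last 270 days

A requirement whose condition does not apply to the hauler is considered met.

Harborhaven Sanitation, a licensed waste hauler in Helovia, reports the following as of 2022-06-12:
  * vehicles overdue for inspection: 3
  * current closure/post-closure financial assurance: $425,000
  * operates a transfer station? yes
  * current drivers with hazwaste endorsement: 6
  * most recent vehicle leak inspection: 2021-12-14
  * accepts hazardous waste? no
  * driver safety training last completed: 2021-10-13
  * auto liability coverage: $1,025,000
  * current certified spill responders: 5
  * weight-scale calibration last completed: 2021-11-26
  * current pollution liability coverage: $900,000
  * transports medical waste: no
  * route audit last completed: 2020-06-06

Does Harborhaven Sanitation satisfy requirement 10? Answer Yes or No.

10. vehicle leak inspection 180 days ago vs limit 120 → not met

No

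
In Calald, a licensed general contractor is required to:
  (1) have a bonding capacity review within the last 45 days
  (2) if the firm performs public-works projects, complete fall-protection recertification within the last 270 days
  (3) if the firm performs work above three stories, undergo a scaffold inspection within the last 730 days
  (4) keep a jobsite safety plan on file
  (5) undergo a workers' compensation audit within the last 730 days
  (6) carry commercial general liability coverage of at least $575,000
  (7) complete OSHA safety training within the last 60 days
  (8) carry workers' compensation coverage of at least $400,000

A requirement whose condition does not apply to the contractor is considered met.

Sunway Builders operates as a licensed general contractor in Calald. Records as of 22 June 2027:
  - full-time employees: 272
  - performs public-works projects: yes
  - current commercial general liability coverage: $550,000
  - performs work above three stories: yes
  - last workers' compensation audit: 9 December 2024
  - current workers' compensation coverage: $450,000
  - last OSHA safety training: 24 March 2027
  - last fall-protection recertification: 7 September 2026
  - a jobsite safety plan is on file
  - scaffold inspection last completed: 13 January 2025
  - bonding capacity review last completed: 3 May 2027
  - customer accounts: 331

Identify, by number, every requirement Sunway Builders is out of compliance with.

1. bonding capacity review 50 days ago vs limit 45 → not met
2. condition 'performs public-works projects' holds; fall-protection recertification 288 days ago vs limit 270 → not met
3. condition 'performs work above three stories' holds; scaffold inspection 890 days ago vs limit 730 → not met
4. jobsite safety plan present → met
5. workers' compensation audit 925 days ago vs limit 730 → not met
6. commercial general liability coverage $550,000 < $575,000 → not met
7. OSHA safety training 90 days ago vs limit 60 → not met
8. workers' compensation coverage $450,000 ≥ $400,000 → met
Not met: 1, 2, 3, 5, 6, 7

1, 2, 3, 5, 6, 7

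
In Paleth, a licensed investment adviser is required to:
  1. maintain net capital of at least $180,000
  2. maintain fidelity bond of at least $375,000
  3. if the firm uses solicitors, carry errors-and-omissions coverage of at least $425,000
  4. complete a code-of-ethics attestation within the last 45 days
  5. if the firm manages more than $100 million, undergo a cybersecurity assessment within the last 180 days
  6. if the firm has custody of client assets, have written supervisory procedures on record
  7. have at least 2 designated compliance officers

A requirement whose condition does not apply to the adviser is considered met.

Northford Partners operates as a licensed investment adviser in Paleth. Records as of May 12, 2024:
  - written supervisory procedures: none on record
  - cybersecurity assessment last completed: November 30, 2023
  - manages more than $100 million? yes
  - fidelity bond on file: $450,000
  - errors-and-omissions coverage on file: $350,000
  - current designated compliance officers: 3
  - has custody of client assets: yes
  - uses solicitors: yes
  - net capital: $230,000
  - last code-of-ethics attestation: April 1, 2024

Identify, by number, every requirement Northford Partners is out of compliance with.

1. net capital $230,000 ≥ $180,000 → met
2. fidelity bond $450,000 ≥ $375,000 → met
3. condition 'uses solicitors' holds; errors-and-omissions coverage $350,000 < $425,000 → not met
4. code-of-ethics attestation 41 days ago vs limit 45 → met
5. condition 'manages more than $100 million' holds; cybersecurity assessment 164 days ago vs limit 180 → met
6. condition 'has custody of client assets' holds; written supervisory procedures absent → not met
7. designated compliance officers 3 ≥ 2 → met
Not met: 3, 6

3, 6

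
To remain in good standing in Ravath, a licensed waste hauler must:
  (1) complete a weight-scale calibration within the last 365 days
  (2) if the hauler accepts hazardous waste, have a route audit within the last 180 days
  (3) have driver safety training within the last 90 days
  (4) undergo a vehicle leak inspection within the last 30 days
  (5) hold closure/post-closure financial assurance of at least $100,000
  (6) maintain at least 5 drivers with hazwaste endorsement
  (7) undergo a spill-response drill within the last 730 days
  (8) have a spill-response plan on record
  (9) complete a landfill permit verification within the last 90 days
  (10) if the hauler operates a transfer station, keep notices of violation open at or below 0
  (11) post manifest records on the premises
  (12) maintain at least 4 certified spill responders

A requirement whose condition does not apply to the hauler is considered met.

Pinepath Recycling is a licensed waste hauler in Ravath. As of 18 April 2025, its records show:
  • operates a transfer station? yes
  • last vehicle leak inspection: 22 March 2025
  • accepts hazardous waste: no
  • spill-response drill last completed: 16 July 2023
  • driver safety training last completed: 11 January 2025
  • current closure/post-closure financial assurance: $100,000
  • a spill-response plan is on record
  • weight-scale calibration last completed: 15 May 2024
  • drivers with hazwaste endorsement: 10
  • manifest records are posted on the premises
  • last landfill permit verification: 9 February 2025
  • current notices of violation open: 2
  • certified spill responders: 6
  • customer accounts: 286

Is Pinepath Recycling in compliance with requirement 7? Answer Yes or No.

Yes

7. spill-response drill 642 days ago vs limit 730 → met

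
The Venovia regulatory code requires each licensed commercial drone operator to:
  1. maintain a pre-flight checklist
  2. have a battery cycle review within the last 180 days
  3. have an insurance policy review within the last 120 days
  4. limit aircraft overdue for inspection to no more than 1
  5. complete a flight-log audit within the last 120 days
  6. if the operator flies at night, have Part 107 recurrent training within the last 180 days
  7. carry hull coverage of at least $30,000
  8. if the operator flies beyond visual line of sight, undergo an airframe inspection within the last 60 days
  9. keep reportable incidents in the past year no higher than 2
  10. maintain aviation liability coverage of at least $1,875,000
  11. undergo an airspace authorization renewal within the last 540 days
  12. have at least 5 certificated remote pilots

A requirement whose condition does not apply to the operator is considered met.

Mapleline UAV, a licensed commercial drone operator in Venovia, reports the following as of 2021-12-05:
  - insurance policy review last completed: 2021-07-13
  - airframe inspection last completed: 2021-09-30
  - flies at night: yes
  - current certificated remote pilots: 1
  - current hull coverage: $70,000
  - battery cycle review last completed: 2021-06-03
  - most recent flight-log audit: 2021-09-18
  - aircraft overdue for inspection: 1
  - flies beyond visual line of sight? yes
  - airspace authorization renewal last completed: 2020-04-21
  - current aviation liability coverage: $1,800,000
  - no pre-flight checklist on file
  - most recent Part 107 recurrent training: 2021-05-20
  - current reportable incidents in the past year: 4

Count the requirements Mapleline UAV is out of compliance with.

9

1. pre-flight checklist absent → not met
2. battery cycle review 185 days ago vs limit 180 → not met
3. insurance policy review 145 days ago vs limit 120 → not met
4. aircraft overdue for inspection 1 ≤ 1 → met
5. flight-log audit 78 days ago vs limit 120 → met
6. condition 'flies at night' holds; Part 107 recurrent training 199 days ago vs limit 180 → not met
7. hull coverage $70,000 ≥ $30,000 → met
8. condition 'flies beyond visual line of sight' holds; airframe inspection 66 days ago vs limit 60 → not met
9. reportable incidents in the past year 4 > 2 → not met
10. aviation liability coverage $1,800,000 < $1,875,000 → not met
11. airspace authorization renewal 593 days ago vs limit 540 → not met
12. certificated remote pilots 1 < 5 → not met
Not met: 9 of 12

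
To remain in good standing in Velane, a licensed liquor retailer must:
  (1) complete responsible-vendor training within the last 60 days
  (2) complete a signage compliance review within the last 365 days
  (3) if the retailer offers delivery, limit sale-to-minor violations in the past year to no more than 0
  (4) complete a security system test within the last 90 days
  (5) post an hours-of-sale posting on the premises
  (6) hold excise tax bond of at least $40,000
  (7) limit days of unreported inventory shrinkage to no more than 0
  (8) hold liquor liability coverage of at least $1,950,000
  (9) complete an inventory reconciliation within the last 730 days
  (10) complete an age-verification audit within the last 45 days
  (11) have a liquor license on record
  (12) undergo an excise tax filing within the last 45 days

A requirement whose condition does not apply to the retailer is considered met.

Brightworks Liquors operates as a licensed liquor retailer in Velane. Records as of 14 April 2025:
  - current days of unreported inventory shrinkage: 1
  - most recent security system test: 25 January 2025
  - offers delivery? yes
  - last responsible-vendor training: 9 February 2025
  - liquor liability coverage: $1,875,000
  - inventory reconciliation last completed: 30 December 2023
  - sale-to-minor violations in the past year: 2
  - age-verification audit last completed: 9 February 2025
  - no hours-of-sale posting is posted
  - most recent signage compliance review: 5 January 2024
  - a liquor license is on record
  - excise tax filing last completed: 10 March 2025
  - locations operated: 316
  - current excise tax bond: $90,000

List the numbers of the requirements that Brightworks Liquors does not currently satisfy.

1. responsible-vendor training 64 days ago vs limit 60 → not met
2. signage compliance review 465 days ago vs limit 365 → not met
3. condition 'offers delivery' holds; sale-to-minor violations in the past year 2 > 0 → not met
4. security system test 79 days ago vs limit 90 → met
5. hours-of-sale posting absent → not met
6. excise tax bond $90,000 ≥ $40,000 → met
7. days of unreported inventory shrinkage 1 > 0 → not met
8. liquor liability coverage $1,875,000 < $1,950,000 → not met
9. inventory reconciliation 471 days ago vs limit 730 → met
10. age-verification audit 64 days ago vs limit 45 → not met
11. liquor license present → met
12. excise tax filing 35 days ago vs limit 45 → met
Not met: 1, 2, 3, 5, 7, 8, 10

1, 2, 3, 5, 7, 8, 10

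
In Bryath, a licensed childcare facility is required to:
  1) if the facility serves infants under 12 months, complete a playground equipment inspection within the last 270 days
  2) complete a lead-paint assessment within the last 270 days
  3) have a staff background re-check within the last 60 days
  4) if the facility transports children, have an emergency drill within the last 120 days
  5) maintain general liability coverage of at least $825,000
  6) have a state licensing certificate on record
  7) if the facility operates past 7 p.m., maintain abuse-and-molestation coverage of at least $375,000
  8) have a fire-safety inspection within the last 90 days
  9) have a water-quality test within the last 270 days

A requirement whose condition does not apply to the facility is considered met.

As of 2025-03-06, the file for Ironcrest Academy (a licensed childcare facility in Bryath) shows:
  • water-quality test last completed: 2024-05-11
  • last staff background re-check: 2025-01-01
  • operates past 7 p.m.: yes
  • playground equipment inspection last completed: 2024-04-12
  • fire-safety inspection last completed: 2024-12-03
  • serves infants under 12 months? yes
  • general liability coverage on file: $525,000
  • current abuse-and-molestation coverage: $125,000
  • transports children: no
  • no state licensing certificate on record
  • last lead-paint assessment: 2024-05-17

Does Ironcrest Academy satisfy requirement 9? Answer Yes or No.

9. water-quality test 299 days ago vs limit 270 → not met

No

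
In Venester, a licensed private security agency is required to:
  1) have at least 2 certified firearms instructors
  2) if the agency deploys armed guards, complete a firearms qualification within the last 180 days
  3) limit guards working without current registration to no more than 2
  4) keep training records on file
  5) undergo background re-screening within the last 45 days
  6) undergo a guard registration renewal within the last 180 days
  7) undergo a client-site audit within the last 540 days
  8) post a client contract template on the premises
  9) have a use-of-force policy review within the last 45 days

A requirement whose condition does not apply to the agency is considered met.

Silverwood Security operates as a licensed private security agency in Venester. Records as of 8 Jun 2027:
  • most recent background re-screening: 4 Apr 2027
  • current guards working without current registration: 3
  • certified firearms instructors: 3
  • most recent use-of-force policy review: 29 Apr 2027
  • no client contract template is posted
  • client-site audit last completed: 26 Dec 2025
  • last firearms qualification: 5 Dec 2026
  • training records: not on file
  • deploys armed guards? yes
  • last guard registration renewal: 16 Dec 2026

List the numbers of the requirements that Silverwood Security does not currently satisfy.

1. certified firearms instructors 3 ≥ 2 → met
2. condition 'deploys armed guards' holds; firearms qualification 185 days ago vs limit 180 → not met
3. guards working without current registration 3 > 2 → not met
4. training records absent → not met
5. background re-screening 65 days ago vs limit 45 → not met
6. guard registration renewal 174 days ago vs limit 180 → met
7. client-site audit 529 days ago vs limit 540 → met
8. client contract template absent → not met
9. use-of-force policy review 40 days ago vs limit 45 → met
Not met: 2, 3, 4, 5, 8

2, 3, 4, 5, 8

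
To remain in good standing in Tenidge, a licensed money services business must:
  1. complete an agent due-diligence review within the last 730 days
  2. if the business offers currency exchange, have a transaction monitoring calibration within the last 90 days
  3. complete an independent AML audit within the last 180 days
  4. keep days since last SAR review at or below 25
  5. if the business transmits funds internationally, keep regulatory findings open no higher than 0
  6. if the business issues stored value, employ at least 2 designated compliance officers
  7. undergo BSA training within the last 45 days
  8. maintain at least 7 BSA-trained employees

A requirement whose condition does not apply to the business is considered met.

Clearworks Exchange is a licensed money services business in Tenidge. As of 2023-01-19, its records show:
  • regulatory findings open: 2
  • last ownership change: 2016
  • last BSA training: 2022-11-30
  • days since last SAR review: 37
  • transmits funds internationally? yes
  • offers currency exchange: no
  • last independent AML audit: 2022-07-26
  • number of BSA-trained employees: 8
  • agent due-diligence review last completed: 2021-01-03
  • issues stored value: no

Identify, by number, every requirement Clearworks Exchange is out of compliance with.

1. agent due-diligence review 746 days ago vs limit 730 → not met
2. condition 'offers currency exchange' does not hold → requirement n/a → met
3. independent AML audit 177 days ago vs limit 180 → met
4. days since last SAR review 37 > 25 → not met
5. condition 'transmits funds internationally' holds; regulatory findings open 2 > 0 → not met
6. condition 'issues stored value' does not hold → requirement n/a → met
7. BSA training 50 days ago vs limit 45 → not met
8. BSA-trained employees 8 ≥ 7 → met
Not met: 1, 4, 5, 7

1, 4, 5, 7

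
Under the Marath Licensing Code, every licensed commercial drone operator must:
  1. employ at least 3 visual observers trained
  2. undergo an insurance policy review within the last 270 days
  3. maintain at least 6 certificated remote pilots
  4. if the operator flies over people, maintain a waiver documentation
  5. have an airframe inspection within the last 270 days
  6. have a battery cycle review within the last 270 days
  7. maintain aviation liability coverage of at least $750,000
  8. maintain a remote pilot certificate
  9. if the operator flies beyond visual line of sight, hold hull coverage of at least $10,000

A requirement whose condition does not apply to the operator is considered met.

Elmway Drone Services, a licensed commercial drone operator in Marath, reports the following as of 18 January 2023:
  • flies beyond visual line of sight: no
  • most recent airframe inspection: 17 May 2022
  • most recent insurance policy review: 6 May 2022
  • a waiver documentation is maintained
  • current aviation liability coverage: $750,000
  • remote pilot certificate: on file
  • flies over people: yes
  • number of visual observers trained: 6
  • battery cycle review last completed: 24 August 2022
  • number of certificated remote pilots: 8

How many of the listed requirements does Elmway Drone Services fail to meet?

1. visual observers trained 6 ≥ 3 → met
2. insurance policy review 257 days ago vs limit 270 → met
3. certificated remote pilots 8 ≥ 6 → met
4. condition 'flies over people' holds; waiver documentation present → met
5. airframe inspection 246 days ago vs limit 270 → met
6. battery cycle review 147 days ago vs limit 270 → met
7. aviation liability coverage $750,000 ≥ $750,000 → met
8. remote pilot certificate present → met
9. condition 'flies beyond visual line of sight' does not hold → requirement n/a → met
Not met: 0 of 9

0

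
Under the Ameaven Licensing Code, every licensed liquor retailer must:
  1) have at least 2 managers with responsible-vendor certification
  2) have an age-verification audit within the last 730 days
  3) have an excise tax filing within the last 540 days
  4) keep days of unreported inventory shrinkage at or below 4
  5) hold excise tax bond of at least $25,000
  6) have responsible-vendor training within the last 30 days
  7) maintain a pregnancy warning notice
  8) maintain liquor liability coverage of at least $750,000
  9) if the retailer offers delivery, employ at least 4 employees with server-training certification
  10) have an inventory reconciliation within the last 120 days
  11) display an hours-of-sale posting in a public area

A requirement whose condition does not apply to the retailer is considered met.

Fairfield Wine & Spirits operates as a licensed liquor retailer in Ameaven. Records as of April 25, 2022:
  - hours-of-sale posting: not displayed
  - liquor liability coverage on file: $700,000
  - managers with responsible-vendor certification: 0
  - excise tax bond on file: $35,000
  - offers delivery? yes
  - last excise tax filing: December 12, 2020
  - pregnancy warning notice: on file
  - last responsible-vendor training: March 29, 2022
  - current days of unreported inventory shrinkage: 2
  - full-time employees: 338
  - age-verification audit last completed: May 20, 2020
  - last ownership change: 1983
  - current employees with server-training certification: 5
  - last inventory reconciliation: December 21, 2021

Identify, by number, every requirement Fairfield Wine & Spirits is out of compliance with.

1, 8, 10, 11

1. managers with responsible-vendor certification 0 < 2 → not met
2. age-verification audit 705 days ago vs limit 730 → met
3. excise tax filing 499 days ago vs limit 540 → met
4. days of unreported inventory shrinkage 2 ≤ 4 → met
5. excise tax bond $35,000 ≥ $25,000 → met
6. responsible-vendor training 27 days ago vs limit 30 → met
7. pregnancy warning notice present → met
8. liquor liability coverage $700,000 < $750,000 → not met
9. condition 'offers delivery' holds; employees with server-training certification 5 ≥ 4 → met
10. inventory reconciliation 125 days ago vs limit 120 → not met
11. hours-of-sale posting absent → not met
Not met: 1, 8, 10, 11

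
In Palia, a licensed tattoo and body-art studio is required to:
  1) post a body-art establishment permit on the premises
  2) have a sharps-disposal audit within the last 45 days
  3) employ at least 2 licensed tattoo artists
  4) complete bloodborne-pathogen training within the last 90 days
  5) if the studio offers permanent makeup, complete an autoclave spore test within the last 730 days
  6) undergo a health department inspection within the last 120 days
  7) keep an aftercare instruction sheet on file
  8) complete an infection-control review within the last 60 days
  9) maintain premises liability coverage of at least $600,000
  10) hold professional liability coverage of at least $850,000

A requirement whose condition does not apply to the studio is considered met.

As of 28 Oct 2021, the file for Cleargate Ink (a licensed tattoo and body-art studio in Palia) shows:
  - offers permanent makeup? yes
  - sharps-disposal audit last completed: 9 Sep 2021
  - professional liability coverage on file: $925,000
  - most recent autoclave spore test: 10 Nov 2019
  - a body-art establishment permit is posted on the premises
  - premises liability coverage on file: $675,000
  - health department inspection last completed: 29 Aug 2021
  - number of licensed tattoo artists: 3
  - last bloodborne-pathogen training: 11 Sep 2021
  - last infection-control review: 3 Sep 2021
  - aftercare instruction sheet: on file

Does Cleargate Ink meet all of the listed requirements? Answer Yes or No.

1. body-art establishment permit present → met
2. sharps-disposal audit 49 days ago vs limit 45 → not met
3. licensed tattoo artists 3 ≥ 2 → met
4. bloodborne-pathogen training 47 days ago vs limit 90 → met
5. condition 'offers permanent makeup' holds; autoclave spore test 718 days ago vs limit 730 → met
6. health department inspection 60 days ago vs limit 120 → met
7. aftercare instruction sheet present → met
8. infection-control review 55 days ago vs limit 60 → met
9. premises liability coverage $675,000 ≥ $600,000 → met
10. professional liability coverage $925,000 ≥ $850,000 → met
Not met: 2

No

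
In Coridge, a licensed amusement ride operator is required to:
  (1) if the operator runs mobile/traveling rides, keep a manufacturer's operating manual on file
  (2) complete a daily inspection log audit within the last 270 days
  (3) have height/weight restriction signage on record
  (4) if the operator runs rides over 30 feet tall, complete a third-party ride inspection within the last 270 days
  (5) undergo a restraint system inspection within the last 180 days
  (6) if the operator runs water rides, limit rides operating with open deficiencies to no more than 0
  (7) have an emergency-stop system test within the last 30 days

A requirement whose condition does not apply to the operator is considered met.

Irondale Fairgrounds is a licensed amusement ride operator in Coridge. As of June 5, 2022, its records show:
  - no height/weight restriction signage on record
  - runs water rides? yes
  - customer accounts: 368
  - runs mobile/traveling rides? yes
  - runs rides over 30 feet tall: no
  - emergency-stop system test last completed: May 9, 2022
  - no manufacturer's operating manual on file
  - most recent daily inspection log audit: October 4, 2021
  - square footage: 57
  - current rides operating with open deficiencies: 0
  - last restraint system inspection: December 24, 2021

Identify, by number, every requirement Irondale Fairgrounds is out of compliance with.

1, 3

1. condition 'runs mobile/traveling rides' holds; manufacturer's operating manual absent → not met
2. daily inspection log audit 244 days ago vs limit 270 → met
3. height/weight restriction signage absent → not met
4. condition 'runs rides over 30 feet tall' does not hold → requirement n/a → met
5. restraint system inspection 163 days ago vs limit 180 → met
6. condition 'runs water rides' holds; rides operating with open deficiencies 0 ≤ 0 → met
7. emergency-stop system test 27 days ago vs limit 30 → met
Not met: 1, 3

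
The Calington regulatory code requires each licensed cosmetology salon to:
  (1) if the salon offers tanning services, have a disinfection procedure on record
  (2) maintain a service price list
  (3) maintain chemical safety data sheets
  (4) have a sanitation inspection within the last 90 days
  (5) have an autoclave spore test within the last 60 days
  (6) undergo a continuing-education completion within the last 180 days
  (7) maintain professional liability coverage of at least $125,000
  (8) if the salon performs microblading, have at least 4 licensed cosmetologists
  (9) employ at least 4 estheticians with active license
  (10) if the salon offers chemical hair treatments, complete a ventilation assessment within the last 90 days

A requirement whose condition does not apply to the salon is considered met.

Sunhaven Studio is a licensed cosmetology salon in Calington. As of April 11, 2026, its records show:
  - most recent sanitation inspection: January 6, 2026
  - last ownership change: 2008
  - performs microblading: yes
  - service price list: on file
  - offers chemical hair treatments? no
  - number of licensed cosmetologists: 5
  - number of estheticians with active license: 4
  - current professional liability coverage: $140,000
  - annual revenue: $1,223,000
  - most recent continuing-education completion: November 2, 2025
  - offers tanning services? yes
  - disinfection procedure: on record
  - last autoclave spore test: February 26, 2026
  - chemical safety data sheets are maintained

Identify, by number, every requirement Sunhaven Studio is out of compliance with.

4

1. condition 'offers tanning services' holds; disinfection procedure present → met
2. service price list present → met
3. chemical safety data sheets present → met
4. sanitation inspection 95 days ago vs limit 90 → not met
5. autoclave spore test 44 days ago vs limit 60 → met
6. continuing-education completion 160 days ago vs limit 180 → met
7. professional liability coverage $140,000 ≥ $125,000 → met
8. condition 'performs microblading' holds; licensed cosmetologists 5 ≥ 4 → met
9. estheticians with active license 4 ≥ 4 → met
10. condition 'offers chemical hair treatments' does not hold → requirement n/a → met
Not met: 4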